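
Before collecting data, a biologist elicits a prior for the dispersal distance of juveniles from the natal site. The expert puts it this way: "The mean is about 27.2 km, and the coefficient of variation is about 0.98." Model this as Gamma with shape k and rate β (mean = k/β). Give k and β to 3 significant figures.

For Gamma(k, rate β): mean = k/β, variance = k/β², so CV = 1/√k.
CV = 0.98, hence k = 1/CV² = 1.04.
Then β = k/mean = 1.04/27.2 = 0.0383.

k ≈ 1.04, β ≈ 0.0383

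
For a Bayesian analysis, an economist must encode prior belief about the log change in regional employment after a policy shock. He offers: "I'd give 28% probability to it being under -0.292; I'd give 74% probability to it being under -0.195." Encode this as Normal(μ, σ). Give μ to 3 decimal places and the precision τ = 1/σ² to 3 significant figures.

For Normal(μ,σ), the p-quantile is μ + z_p·σ. Here z_{0.28} = -0.5828, z_{0.74} = 0.6433.
So -0.292 = μ − 0.5828σ and -0.195 = μ + 0.6433σ.
Subtracting: σ = (-0.195 − -0.292)/(0.6433 − (-0.5828)) = 0.079.
Then μ = -0.292 − (-0.5828)·0.079 = -0.246.
Precision τ = 1/σ² = 1/0.07911² = 160.

μ = -0.246, τ = 160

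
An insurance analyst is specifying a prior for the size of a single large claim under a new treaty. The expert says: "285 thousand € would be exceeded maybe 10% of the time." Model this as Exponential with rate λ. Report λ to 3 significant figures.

λ ≈ 0.00808

P(T > 285.0) = e^(−λ·285.0) = 0.1, so λ = −ln(0.1)/285.0 = 0.00808.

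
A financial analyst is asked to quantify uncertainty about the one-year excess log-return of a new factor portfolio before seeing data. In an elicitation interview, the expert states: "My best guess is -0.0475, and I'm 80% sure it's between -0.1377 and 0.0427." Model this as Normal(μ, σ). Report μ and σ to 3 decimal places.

A symmetric 80% interval runs μ ± z·σ with z = 1.282.
Half-width = 0.0902, so σ = 0.0902/1.282 = 0.070.
μ is the stated best guess, -0.048.

μ = -0.048, σ = 0.070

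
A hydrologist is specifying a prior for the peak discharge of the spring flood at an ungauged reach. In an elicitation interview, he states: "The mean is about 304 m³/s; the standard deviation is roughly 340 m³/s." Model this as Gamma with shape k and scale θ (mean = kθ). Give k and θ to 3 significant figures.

For Gamma(k, scale θ): mean = kθ, variance = kθ², so CV = 1/√k.
CV = SD/mean = 340/304 = 1.118, hence k = 1/CV² = 0.799.
Then θ = mean/k = 304/0.799 = 380.

k ≈ 0.799, θ ≈ 380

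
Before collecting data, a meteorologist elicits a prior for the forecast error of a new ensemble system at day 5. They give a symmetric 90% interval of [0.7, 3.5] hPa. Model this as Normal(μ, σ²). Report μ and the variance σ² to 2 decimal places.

A symmetric 90% interval runs μ ± z·σ with z = 1.645.
Half-width = 1.4, so σ = 1.4/1.645 = 0.851 and σ² = 0.72.
μ is the interval midpoint, 2.10.

μ = 2.10, σ² = 0.72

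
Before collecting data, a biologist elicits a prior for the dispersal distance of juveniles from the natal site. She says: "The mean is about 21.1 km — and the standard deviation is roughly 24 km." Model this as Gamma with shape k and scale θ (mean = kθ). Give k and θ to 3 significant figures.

k ≈ 0.773, θ ≈ 27.3

For Gamma(k, scale θ): mean = kθ, variance = kθ², so CV = 1/√k.
CV = SD/mean = 24/21.1 = 1.137, hence k = 1/CV² = 0.773.
Then θ = mean/k = 21.1/0.773 = 27.3.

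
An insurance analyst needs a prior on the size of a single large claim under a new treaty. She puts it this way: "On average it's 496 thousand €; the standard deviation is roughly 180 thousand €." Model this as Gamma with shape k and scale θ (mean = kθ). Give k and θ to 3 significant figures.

k ≈ 7.59, θ ≈ 65.3

For Gamma(k, scale θ): mean = kθ, variance = kθ², so CV = 1/√k.
CV = SD/mean = 180/496 = 0.3629, hence k = 1/CV² = 7.59.
Then θ = mean/k = 496/7.59 = 65.3.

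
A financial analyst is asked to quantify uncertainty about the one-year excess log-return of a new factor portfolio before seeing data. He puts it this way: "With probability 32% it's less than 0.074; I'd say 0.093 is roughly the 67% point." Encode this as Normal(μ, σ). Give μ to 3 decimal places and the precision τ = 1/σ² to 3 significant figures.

μ = 0.084, τ = 2280

For Normal(μ,σ), the p-quantile is μ + z_p·σ. Here z_{0.32} = -0.4677, z_{0.67} = 0.4399.
So 0.074 = μ − 0.4677σ and 0.093 = μ + 0.4399σ.
Subtracting: σ = (0.093 − 0.074)/(0.4399 − (-0.4677)) = 0.021.
Then μ = 0.074 − (-0.4677)·0.021 = 0.084.
Precision τ = 1/σ² = 1/0.02093² = 2280.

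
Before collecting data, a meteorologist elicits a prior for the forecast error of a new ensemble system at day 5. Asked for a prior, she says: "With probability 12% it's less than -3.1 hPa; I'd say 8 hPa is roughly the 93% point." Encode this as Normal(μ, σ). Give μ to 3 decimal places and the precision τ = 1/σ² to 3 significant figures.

μ = 1.820, τ = 0.057

For Normal(μ,σ), the p-quantile is μ + z_p·σ. Here z_{0.12} = -1.175, z_{0.93} = 1.476.
So -3.1 = μ − 1.175σ and 8 = μ + 1.476σ.
Subtracting: σ = (8 − -3.1)/(1.476 − (-1.175)) = 4.187.
Then μ = -3.1 − (-1.175)·4.187 = 1.820.
Precision τ = 1/σ² = 1/4.187² = 0.057.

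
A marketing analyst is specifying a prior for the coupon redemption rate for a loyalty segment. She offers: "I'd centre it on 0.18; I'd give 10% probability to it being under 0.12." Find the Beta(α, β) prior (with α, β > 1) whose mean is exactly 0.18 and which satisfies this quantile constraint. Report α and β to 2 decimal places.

With mean 0.18 fixed, write α = 0.18s, β = 0.82s where s = α+β.
Need P(θ < 0.12) = 0.1 under Beta(0.18s, 0.82s). Normal approximation: (q−m)/√(m(1−m)/s) ≈ z_{0.1} = -1.28, so s ≈ 0.18·0.82·(-1.28)²/(0.12−0.18)² = 67.3.
At s = 67.3: P(θ<0.12) ≈ 0.088. Adjusting to match 0.1 gives s ≈ 61.31.
So α = 0.18·61.31 ≈ 11.04, β = 0.82·61.31 ≈ 50.28.

α ≈ 11.04, β ≈ 50.28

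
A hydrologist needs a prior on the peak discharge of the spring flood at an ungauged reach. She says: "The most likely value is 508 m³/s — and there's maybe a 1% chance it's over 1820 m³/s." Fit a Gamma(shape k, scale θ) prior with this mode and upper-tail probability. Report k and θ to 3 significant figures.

k ≈ 3.64, θ ≈ 192

Gamma(k,θ) with k>1 has mode (k−1)θ, so θ = 508/(k−1).
Need P(X < 1820) = 0.99 with θ tied to k this way. Start at k = 2, θ = 508: P(X<1820) ≈ 0.873.
Too low — raise k to concentrate. Iterating converges to k ≈ 3.64.
Then θ = 508/(3.64−1) ≈ 192.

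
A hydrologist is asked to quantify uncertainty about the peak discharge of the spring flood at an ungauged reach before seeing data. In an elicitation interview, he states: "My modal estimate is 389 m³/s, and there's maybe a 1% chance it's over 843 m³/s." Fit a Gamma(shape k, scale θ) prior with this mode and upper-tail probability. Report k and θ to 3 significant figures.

Gamma(k,θ) with k>1 has mode (k−1)θ, so θ = 389/(k−1).
Need P(X < 843) = 0.99 with θ tied to k this way. Start at k = 2, θ = 389: P(X<843) ≈ 0.637.
Too low — raise k to concentrate. Iterating converges to k ≈ 9.08.
Then θ = 389/(9.08−1) ≈ 48.1.

k ≈ 9.08, θ ≈ 48.1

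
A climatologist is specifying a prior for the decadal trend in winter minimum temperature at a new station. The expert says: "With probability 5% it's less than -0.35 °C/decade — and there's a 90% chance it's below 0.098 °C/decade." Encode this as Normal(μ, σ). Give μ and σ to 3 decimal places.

μ = -0.098, σ = 0.153

The p-quantile of Normal(μ,σ) is μ + z_p·σ, with z_{0.05} = -1.645 and z_{0.9} = 1.282.
Eliminate σ: μ = (z₂·x₁ − z₁·x₂)/(z₂ − z₁) = (1.282·-0.35 − (-1.645)·0.098)/2.926 = -0.098.
Then σ = (x₂ − x₁)/(z₂ − z₁) = (0.098 − -0.35)/2.926 = 0.153.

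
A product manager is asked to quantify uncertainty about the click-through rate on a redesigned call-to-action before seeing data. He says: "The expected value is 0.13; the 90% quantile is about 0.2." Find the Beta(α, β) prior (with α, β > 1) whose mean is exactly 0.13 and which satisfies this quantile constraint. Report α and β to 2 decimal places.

With mean 0.13 fixed, write α = 0.13s, β = 0.87s where s = α+β.
Need P(θ < 0.2) = 0.9 under Beta(0.13s, 0.87s). Normal approximation: (q−m)/√(m(1−m)/s) ≈ z_{0.9} = 1.28, so s ≈ 0.13·0.87·(1.28)²/(0.2−0.13)² = 37.9.
At s = 37.9: P(θ<0.2) ≈ 0.893. Adjusting to match 0.9 gives s ≈ 40.82.
So α = 0.13·40.82 ≈ 5.31, β = 0.87·40.82 ≈ 35.51.

α ≈ 5.31, β ≈ 35.51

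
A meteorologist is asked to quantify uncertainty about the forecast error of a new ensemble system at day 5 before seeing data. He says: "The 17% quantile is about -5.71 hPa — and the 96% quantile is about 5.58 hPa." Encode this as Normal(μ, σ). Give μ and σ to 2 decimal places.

μ = -1.73, σ = 4.17

The p-quantile of Normal(μ,σ) is μ + z_p·σ, with z_{0.17} = -0.9542 and z_{0.96} = 1.751.
Eliminate σ: μ = (z₂·x₁ − z₁·x₂)/(z₂ − z₁) = (1.751·-5.71 − (-0.9542)·5.58)/2.705 = -1.73.
Then σ = (x₂ − x₁)/(z₂ − z₁) = (5.58 − -5.71)/2.705 = 4.17.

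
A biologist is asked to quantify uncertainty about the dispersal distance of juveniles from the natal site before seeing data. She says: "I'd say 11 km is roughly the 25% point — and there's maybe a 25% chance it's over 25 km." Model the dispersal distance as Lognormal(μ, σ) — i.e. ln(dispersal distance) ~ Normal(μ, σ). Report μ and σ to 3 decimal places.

μ ≈ 2.808, σ ≈ 0.609

If T ~ Lognormal(μ,σ) then ln T ~ Normal(μ,σ), so the p-quantile of ln T is μ + z_p·σ.
ln(11) = 2.398 and ln(25) = 3.219; z_{0.25} = -0.6745, z_{0.75} = 0.6745.
σ = (3.219 − 2.398)/(0.6745 − (-0.6745)) = 0.609.
μ = 2.398 − (-0.6745)·0.609 = 2.808.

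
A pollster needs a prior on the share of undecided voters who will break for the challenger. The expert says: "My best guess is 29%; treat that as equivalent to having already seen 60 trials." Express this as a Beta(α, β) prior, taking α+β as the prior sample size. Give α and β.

α = 17.4, β = 42.6

Under the effective-sample-size interpretation, Beta(α, β) has prior mean α/(α+β) and prior sample size α+β.
So α+β = 60 and α/(α+β) = 0.29, giving α = 0.29·60 = 17.4 and β = 60 − 17.4 = 42.6.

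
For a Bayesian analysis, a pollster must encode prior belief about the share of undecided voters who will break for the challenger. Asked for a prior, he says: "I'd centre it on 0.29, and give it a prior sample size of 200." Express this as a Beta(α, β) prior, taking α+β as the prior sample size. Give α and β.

Under the effective-sample-size interpretation, Beta(α, β) has prior mean α/(α+β) and prior sample size α+β.
So α+β = 200 and α/(α+β) = 0.29, giving α = 0.29·200 = 58 and β = 200 − 58 = 142.

α = 58, β = 142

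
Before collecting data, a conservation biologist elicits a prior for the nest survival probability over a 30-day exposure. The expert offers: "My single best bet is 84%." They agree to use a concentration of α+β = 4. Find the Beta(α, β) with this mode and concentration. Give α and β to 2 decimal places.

α = 2.68, β = 1.32

For α,β > 1 the Beta mode is (α−1)/(α+β−2). With α+β = 4, the mode is (α−1)/2.
Set (α−1)/2 = 0.84 → α = 1 + 0.84·2 = 2.68.
β = 4 − α = 1.32.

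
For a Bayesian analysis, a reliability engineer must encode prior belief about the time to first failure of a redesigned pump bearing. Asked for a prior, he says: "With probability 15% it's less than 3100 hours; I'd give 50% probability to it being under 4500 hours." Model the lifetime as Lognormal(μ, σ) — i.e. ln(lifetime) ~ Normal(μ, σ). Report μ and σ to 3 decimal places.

If T ~ Lognormal(μ,σ) then ln T ~ Normal(μ,σ), so the p-quantile of ln T is μ + z_p·σ.
ln(3100) = 8.039 and ln(4500) = 8.412; z_{0.15} = -1.036, z_{0.5} = 0.
σ = (8.412 − 8.039)/(0 − (-1.036)) = 0.360.
μ = 8.039 − (-1.036)·0.360 = 8.412.

μ ≈ 8.412, σ ≈ 0.360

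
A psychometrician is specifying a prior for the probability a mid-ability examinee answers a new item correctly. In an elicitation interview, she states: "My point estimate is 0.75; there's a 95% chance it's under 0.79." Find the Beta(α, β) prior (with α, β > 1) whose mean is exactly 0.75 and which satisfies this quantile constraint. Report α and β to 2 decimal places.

α ≈ 226.07, β ≈ 75.36

With mean 0.75 fixed, write α = 0.75s, β = 0.25s where s = α+β.
Need P(θ < 0.79) = 0.95 under Beta(0.75s, 0.25s). Normal approximation: (q−m)/√(m(1−m)/s) ≈ z_{0.95} = 1.64, so s ≈ 0.75·0.25·(1.64)²/(0.79−0.75)² = 317.1.
At s = 317.1: P(θ<0.79) ≈ 0.954. Adjusting to match 0.95 gives s ≈ 301.42.
So α = 0.75·301.42 ≈ 226.07, β = 0.25·301.42 ≈ 75.36.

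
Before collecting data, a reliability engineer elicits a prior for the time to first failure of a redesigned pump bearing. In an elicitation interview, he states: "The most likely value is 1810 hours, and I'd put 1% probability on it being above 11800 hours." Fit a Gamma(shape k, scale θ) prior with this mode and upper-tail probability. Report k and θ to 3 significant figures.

k ≈ 2.03, θ ≈ 1760

Gamma(k,θ) with k>1 has mode (k−1)θ, so θ = 1810/(k−1).
Need P(X < 11800) = 0.99 with θ tied to k this way. Start at k = 2, θ = 1810: P(X<11800) ≈ 0.989.
Too low — raise k to concentrate. Iterating converges to k ≈ 2.03.
Then θ = 1810/(2.03−1) ≈ 1760.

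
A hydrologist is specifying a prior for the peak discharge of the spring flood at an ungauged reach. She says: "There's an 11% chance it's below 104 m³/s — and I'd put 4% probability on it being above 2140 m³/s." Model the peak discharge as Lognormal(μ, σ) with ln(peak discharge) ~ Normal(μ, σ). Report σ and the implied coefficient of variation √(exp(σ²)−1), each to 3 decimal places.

If T ~ Lognormal(μ,σ) then ln T ~ Normal(μ,σ), so the p-quantile of ln T is μ + z_p·σ.
ln(104) = 4.644 and ln(2140) = 7.669; z_{0.11} = -1.227, z_{0.96} = 1.751.
σ = (7.669 − 4.644)/(1.751 − (-1.227)) = 1.016.
μ = 4.644 − (-1.227)·1.016 = 5.890.
CV = √(exp(σ²)−1) = √(exp(1.0318)−1) = 1.344.

σ ≈ 1.016, CV ≈ 1.344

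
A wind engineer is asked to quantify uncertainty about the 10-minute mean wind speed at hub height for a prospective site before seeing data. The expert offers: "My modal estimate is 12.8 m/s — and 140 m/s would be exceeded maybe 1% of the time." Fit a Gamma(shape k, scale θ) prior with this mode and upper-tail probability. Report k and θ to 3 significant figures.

k ≈ 1.52, θ ≈ 24.5

Gamma(k,θ) with k>1 has mode (k−1)θ, so θ = 12.8/(k−1).
Need P(X < 140) = 0.99 with θ tied to k this way. Start at k = 2, θ = 12.8: P(X<140) ≈ 1.000.
Too high — lower k to spread out. Iterating converges to k ≈ 1.52.
Then θ = 12.8/(1.52−1) ≈ 24.5.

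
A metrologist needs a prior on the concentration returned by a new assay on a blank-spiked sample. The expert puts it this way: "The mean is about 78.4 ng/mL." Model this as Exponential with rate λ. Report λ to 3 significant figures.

λ ≈ 0.0128

Exponential mean = 1/λ, so λ = 1/78.4 = 0.0128.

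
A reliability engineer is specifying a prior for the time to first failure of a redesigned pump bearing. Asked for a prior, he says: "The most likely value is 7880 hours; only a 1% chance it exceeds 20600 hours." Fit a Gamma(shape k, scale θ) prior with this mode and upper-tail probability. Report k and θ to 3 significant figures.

k ≈ 6.03, θ ≈ 1570

Gamma(k,θ) with k>1 has mode (k−1)θ, so θ = 7880/(k−1).
Need P(X < 20600) = 0.99 with θ tied to k this way. Start at k = 2, θ = 7880: P(X<20600) ≈ 0.735.
Too low — raise k to concentrate. Iterating converges to k ≈ 6.03.
Then θ = 7880/(6.03−1) ≈ 1570.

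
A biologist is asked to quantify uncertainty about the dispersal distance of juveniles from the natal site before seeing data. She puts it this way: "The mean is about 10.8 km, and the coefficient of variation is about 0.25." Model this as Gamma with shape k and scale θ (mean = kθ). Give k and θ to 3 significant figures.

For Gamma(k, scale θ): mean = kθ, variance = kθ², so CV = 1/√k.
CV = 0.25, hence k = 1/CV² = 16.
Then θ = mean/k = 10.8/16 = 0.675.

k ≈ 16, θ ≈ 0.675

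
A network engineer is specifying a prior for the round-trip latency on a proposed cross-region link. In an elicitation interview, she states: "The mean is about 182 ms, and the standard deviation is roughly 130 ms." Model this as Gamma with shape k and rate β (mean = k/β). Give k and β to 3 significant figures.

For Gamma(k, rate β): mean = k/β, variance = k/β², so CV = 1/√k.
CV = SD/mean = 130/182 = 0.7143, hence k = 1/CV² = 1.96.
Then β = k/mean = 1.96/182 = 0.0108.

k ≈ 1.96, β ≈ 0.0108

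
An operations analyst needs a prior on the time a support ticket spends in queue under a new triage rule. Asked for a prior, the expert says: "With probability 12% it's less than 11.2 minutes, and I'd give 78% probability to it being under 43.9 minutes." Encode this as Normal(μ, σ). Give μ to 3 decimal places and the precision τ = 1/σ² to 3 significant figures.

For Normal(μ,σ), the p-quantile is μ + z_p·σ. Here z_{0.12} = -1.175, z_{0.78} = 0.7722.
So 11.2 = μ − 1.175σ and 43.9 = μ + 0.7722σ.
Subtracting: σ = (43.9 − 11.2)/(0.7722 − (-1.175)) = 16.794.
Then μ = 11.2 − (-1.175)·16.794 = 30.932.
Precision τ = 1/σ² = 1/16.79² = 0.00355.

μ = 30.932, τ = 0.00355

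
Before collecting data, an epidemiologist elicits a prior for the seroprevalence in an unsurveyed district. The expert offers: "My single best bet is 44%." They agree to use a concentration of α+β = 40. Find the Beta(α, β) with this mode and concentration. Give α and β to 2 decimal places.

α = 17.72, β = 22.28

For α,β > 1 the Beta mode is (α−1)/(α+β−2). With α+β = 40, the mode is (α−1)/38.
Set (α−1)/38 = 0.44 → α = 1 + 0.44·38 = 17.72.
β = 40 − α = 22.28.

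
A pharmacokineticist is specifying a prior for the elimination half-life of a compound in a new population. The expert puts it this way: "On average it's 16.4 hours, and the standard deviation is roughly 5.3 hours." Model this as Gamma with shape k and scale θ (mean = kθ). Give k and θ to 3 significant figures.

k ≈ 9.57, θ ≈ 1.71

For Gamma(k, scale θ): mean = kθ, variance = kθ², so CV = 1/√k.
CV = SD/mean = 5.3/16.4 = 0.3232, hence k = 1/CV² = 9.57.
Then θ = mean/k = 16.4/9.57 = 1.71.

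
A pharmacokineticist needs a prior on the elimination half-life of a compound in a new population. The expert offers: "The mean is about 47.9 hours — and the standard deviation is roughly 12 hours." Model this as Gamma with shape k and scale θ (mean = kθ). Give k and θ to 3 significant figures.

k ≈ 15.9, θ ≈ 3.01

For Gamma(k, scale θ): mean = kθ, variance = kθ², so CV = 1/√k.
CV = SD/mean = 12/47.9 = 0.2505, hence k = 1/CV² = 15.9.
Then θ = mean/k = 47.9/15.9 = 3.01.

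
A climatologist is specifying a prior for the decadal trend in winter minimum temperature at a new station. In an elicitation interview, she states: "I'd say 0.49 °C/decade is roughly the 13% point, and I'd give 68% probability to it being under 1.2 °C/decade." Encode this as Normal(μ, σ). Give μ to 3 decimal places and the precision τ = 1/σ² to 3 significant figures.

μ = 0.992, τ = 5.04

The p-quantile of Normal(μ,σ) is μ + z_p·σ, with z_{0.13} = -1.126 and z_{0.68} = 0.4677.
Eliminate σ: μ = (z₂·x₁ − z₁·x₂)/(z₂ − z₁) = (0.4677·0.49 − (-1.126)·1.2)/1.594 = 0.992.
Then σ = (x₂ − x₁)/(z₂ − z₁) = (1.2 − 0.49)/1.594 = 0.445.
Precision τ = 1/σ² = 1/0.4454² = 5.04.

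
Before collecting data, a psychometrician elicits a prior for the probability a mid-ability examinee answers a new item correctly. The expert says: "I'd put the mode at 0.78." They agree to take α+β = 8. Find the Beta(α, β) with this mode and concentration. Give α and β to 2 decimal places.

For α,β > 1 the Beta mode is (α−1)/(α+β−2). With α+β = 8, the mode is (α−1)/6.
Set (α−1)/6 = 0.78 → α = 1 + 0.78·6 = 5.68.
β = 8 − α = 2.32.

α = 5.68, β = 2.32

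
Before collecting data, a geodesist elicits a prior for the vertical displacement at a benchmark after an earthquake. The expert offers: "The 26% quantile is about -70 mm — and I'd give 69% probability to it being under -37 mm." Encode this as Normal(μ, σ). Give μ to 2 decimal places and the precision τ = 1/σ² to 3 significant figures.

For Normal(μ,σ), the p-quantile is μ + z_p·σ. Here z_{0.26} = -0.6433, z_{0.69} = 0.4959.
So -70 = μ − 0.6433σ and -37 = μ + 0.4959σ.
Subtracting: σ = (-37 − -70)/(0.4959 − (-0.6433)) = 28.97.
Then μ = -70 − (-0.6433)·28.97 = -51.36.
Precision τ = 1/σ² = 1/28.97² = 0.00119.

μ = -51.36, τ = 0.00119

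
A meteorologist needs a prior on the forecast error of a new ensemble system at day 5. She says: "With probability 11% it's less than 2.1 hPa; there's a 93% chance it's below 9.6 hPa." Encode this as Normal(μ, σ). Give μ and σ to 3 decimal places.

μ = 5.504, σ = 2.775

For Normal(μ,σ), the p-quantile is μ + z_p·σ. Here z_{0.11} = -1.227, z_{0.93} = 1.476.
So 2.1 = μ − 1.227σ and 9.6 = μ + 1.476σ.
Subtracting: σ = (9.6 − 2.1)/(1.476 − (-1.227)) = 2.775.
Then μ = 2.1 − (-1.227)·2.775 = 5.504.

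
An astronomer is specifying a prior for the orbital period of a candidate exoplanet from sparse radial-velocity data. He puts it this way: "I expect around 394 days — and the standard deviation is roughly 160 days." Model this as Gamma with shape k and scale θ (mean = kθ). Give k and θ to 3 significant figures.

For Gamma(k, scale θ): mean = kθ, variance = kθ², so CV = 1/√k.
CV = SD/mean = 160/394 = 0.4061, hence k = 1/CV² = 6.06.
Then θ = mean/k = 394/6.06 = 65.

k ≈ 6.06, θ ≈ 65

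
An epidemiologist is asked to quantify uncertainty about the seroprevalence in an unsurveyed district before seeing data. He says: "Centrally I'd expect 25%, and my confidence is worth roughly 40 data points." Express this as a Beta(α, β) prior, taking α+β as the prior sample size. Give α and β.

Under the effective-sample-size interpretation, Beta(α, β) has prior mean α/(α+β) and prior sample size α+β.
So α+β = 40 and α/(α+β) = 0.25, giving α = 0.25·40 = 10 and β = 40 − 10 = 30.

α = 10, β = 30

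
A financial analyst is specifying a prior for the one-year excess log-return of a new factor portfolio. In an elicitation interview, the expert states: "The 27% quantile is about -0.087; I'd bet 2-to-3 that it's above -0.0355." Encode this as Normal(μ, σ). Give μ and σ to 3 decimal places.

The p-quantile of Normal(μ,σ) is μ + z_p·σ, with z_{0.27} = -0.6128 and z_{0.6} = 0.2533.
Eliminate σ: μ = (z₂·x₁ − z₁·x₂)/(z₂ − z₁) = (0.2533·-0.087 − (-0.6128)·-0.0355)/0.8662 = -0.051.
Then σ = (x₂ − x₁)/(z₂ − z₁) = (-0.0355 − -0.087)/0.8662 = 0.059.

μ = -0.051, σ = 0.059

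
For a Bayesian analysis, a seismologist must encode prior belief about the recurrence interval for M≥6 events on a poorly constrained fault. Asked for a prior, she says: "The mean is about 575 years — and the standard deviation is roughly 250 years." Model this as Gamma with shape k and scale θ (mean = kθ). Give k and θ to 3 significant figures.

k ≈ 5.29, θ ≈ 109

For Gamma(k, scale θ): mean = kθ, variance = kθ², so CV = 1/√k.
CV = SD/mean = 250/575 = 0.4348, hence k = 1/CV² = 5.29.
Then θ = mean/k = 575/5.29 = 109.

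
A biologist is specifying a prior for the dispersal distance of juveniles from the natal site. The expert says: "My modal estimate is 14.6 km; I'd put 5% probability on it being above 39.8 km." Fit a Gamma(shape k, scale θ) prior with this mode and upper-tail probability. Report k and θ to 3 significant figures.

k ≈ 3.67, θ ≈ 5.47

Gamma(k,θ) with k>1 has mode (k−1)θ, so θ = 14.6/(k−1).
Need P(X < 39.8) = 0.95 with θ tied to k this way. Start at k = 2, θ = 14.6: P(X<39.8) ≈ 0.756.
Too low — raise k to concentrate. Iterating converges to k ≈ 3.67.
Then θ = 14.6/(3.67−1) ≈ 5.47.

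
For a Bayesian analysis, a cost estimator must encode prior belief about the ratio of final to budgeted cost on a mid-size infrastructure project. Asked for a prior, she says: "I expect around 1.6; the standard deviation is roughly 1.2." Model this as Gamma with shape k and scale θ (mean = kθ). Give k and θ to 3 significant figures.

For Gamma(k, scale θ): mean = kθ, variance = kθ², so CV = 1/√k.
CV = SD/mean = 1.2/1.6 = 0.75, hence k = 1/CV² = 1.78.
Then θ = mean/k = 1.6/1.78 = 0.9.

k ≈ 1.78, θ ≈ 0.9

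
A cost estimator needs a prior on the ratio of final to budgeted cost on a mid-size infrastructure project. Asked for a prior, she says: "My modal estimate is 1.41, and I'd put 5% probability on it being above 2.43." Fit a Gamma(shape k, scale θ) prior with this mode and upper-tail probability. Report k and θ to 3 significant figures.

k ≈ 10.4, θ ≈ 0.15

Gamma(k,θ) with k>1 has mode (k−1)θ, so θ = 1.41/(k−1).
Need P(X < 2.43) = 0.95 with θ tied to k this way. Start at k = 2, θ = 1.41: P(X<2.43) ≈ 0.514.
Too low — raise k to concentrate. Iterating converges to k ≈ 10.4.
Then θ = 1.41/(10.4−1) ≈ 0.15.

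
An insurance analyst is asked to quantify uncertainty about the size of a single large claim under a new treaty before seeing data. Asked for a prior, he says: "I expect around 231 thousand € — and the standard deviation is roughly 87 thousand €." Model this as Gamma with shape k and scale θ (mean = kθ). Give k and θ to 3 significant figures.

k ≈ 7.05, θ ≈ 32.8

For Gamma(k, scale θ): mean = kθ, variance = kθ², so CV = 1/√k.
CV = SD/mean = 87/231 = 0.3766, hence k = 1/CV² = 7.05.
Then θ = mean/k = 231/7.05 = 32.8.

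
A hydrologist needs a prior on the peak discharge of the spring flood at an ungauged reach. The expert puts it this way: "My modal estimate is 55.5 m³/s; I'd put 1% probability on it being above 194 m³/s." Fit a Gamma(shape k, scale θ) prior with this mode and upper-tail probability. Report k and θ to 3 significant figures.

k ≈ 3.77, θ ≈ 20.1

Gamma(k,θ) with k>1 has mode (k−1)θ, so θ = 55.5/(k−1).
Need P(X < 194) = 0.99 with θ tied to k this way. Start at k = 2, θ = 55.5: P(X<194) ≈ 0.864.
Too low — raise k to concentrate. Iterating converges to k ≈ 3.77.
Then θ = 55.5/(3.77−1) ≈ 20.1.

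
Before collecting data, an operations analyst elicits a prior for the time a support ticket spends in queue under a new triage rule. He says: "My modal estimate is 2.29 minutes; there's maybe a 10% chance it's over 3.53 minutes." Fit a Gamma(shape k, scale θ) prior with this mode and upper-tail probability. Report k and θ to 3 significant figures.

k ≈ 11, θ ≈ 0.23

Gamma(k,θ) with k>1 has mode (k−1)θ, so θ = 2.29/(k−1).
Need P(X < 3.53) = 0.9 with θ tied to k this way. Start at k = 2, θ = 2.29: P(X<3.53) ≈ 0.456.
Too low — raise k to concentrate. Iterating converges to k ≈ 11.
Then θ = 2.29/(11−1) ≈ 0.23.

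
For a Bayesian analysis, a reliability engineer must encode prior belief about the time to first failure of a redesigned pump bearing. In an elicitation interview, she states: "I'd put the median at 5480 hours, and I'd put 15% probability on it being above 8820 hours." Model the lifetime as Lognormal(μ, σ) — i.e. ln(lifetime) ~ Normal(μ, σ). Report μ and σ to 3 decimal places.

If T ~ Lognormal(μ,σ) then ln T ~ Normal(μ,σ), so the p-quantile of ln T is μ + z_p·σ.
ln(5480) = 8.609 and ln(8820) = 9.085; z_{0.5} = 0, z_{0.85} = 1.036.
σ = (9.085 − 8.609)/(1.036 − (0)) = 0.459.
μ = 8.609 − (0)·0.459 = 8.609.

μ ≈ 8.609, σ ≈ 0.459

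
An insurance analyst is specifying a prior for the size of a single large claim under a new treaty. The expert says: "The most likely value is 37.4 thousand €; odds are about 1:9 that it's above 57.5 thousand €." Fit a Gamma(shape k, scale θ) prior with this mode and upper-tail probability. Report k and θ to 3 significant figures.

Gamma(k,θ) with k>1 has mode (k−1)θ, so θ = 37.4/(k−1).
Need P(X < 57.5) = 0.9 with θ tied to k this way. Start at k = 2, θ = 37.4: P(X<57.5) ≈ 0.455.
Too low — raise k to concentrate. Iterating converges to k ≈ 11.1.
Then θ = 37.4/(11.1−1) ≈ 3.7.

k ≈ 11.1, θ ≈ 3.7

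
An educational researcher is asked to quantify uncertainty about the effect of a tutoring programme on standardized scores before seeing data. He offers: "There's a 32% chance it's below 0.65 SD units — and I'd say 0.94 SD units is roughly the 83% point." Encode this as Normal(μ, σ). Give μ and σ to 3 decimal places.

The p-quantile of Normal(μ,σ) is μ + z_p·σ, with z_{0.32} = -0.4677 and z_{0.83} = 0.9542.
Eliminate σ: μ = (z₂·x₁ − z₁·x₂)/(z₂ − z₁) = (0.9542·0.65 − (-0.4677)·0.94)/1.422 = 0.745.
Then σ = (x₂ − x₁)/(z₂ − z₁) = (0.94 − 0.65)/1.422 = 0.204.

μ = 0.745, σ = 0.204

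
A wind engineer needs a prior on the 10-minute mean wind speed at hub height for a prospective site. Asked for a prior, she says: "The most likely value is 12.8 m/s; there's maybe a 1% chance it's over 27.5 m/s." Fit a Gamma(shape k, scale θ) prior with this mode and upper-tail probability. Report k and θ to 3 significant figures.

k ≈ 9.28, θ ≈ 1.55

Gamma(k,θ) with k>1 has mode (k−1)θ, so θ = 12.8/(k−1).
Need P(X < 27.5) = 0.99 with θ tied to k this way. Start at k = 2, θ = 12.8: P(X<27.5) ≈ 0.633.
Too low — raise k to concentrate. Iterating converges to k ≈ 9.28.
Then θ = 12.8/(9.28−1) ≈ 1.55.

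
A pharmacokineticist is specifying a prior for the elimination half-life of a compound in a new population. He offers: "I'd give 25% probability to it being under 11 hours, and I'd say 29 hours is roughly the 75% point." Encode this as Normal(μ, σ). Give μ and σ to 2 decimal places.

μ = 20.00, σ = 13.34

The p-quantile of Normal(μ,σ) is μ + z_p·σ, with z_{0.25} = -0.6745 and z_{0.75} = 0.6745.
Eliminate σ: μ = (z₂·x₁ − z₁·x₂)/(z₂ − z₁) = (0.6745·11 − (-0.6745)·29)/1.349 = 20.00.
Then σ = (x₂ − x₁)/(z₂ − z₁) = (29 − 11)/1.349 = 13.34.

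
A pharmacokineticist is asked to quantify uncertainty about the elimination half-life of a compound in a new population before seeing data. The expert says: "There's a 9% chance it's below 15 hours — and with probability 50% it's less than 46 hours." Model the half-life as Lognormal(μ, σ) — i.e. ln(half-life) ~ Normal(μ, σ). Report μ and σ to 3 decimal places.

μ ≈ 3.829, σ ≈ 0.836

If T ~ Lognormal(μ,σ) then ln T ~ Normal(μ,σ), so the p-quantile of ln T is μ + z_p·σ.
ln(15) = 2.708 and ln(46) = 3.829; z_{0.09} = -1.341, z_{0.5} = 0.
σ = (3.829 − 2.708)/(0 − (-1.341)) = 0.836.
μ = 2.708 − (-1.341)·0.836 = 3.829.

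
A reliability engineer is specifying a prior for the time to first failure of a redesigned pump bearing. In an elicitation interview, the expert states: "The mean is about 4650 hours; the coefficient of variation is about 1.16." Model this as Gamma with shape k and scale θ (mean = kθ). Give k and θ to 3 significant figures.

For Gamma(k, scale θ): mean = kθ, variance = kθ², so CV = 1/√k.
CV = 1.16, hence k = 1/CV² = 0.743.
Then θ = mean/k = 4650/0.743 = 6260.

k ≈ 0.743, θ ≈ 6260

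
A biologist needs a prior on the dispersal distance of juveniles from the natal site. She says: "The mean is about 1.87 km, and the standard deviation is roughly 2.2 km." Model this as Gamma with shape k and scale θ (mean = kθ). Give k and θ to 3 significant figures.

k ≈ 0.722, θ ≈ 2.59

For Gamma(k, scale θ): mean = kθ, variance = kθ², so CV = 1/√k.
CV = SD/mean = 2.2/1.87 = 1.176, hence k = 1/CV² = 0.722.
Then θ = mean/k = 1.87/0.722 = 2.59.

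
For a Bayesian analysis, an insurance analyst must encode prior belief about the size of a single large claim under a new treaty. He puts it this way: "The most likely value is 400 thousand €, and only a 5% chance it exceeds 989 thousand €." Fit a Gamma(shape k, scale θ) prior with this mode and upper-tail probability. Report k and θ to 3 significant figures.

k ≈ 4.32, θ ≈ 121

Gamma(k,θ) with k>1 has mode (k−1)θ, so θ = 400/(k−1).
Need P(X < 989) = 0.95 with θ tied to k this way. Start at k = 2, θ = 400: P(X<989) ≈ 0.707.
Too low — raise k to concentrate. Iterating converges to k ≈ 4.32.
Then θ = 400/(4.32−1) ≈ 121.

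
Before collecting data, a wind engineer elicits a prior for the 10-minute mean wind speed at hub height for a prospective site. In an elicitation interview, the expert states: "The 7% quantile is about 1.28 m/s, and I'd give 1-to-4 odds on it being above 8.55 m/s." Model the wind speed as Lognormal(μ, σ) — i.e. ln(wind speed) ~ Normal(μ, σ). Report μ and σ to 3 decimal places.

If T ~ Lognormal(μ,σ) then ln T ~ Normal(μ,σ), so the p-quantile of ln T is μ + z_p·σ.
ln(1.28) = 0.2469 and ln(8.55) = 2.146; z_{0.07} = -1.476, z_{0.8} = 0.8416.
σ = (2.146 − 0.2469)/(0.8416 − (-1.476)) = 0.819.
μ = 0.2469 − (-1.476)·0.819 = 1.456.

μ ≈ 1.456, σ ≈ 0.819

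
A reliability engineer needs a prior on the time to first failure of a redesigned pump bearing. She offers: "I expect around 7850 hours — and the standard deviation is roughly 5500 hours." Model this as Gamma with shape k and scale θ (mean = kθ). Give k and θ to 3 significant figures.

For Gamma(k, scale θ): mean = kθ, variance = kθ², so CV = 1/√k.
CV = SD/mean = 5500/7850 = 0.7006, hence k = 1/CV² = 2.04.
Then θ = mean/k = 7850/2.04 = 3850.

k ≈ 2.04, θ ≈ 3850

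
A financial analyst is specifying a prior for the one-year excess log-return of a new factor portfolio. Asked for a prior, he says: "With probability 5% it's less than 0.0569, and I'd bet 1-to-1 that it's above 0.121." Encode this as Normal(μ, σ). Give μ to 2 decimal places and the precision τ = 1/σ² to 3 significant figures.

The p-quantile of Normal(μ,σ) is μ + z_p·σ, with z_{0.05} = -1.645 and z_{0.5} = 0.
Eliminate σ: μ = (z₂·x₁ − z₁·x₂)/(z₂ − z₁) = (0·0.0569 − (-1.645)·0.121)/1.645 = 0.12.
Then σ = (x₂ − x₁)/(z₂ − z₁) = (0.121 − 0.0569)/1.645 = 0.04.
Precision τ = 1/σ² = 1/0.03897² = 658.

μ = 0.12, τ = 658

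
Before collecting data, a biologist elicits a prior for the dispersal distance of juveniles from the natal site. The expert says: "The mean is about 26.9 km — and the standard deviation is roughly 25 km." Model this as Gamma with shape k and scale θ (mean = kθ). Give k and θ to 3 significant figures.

For Gamma(k, scale θ): mean = kθ, variance = kθ², so CV = 1/√k.
CV = SD/mean = 25/26.9 = 0.9294, hence k = 1/CV² = 1.16.
Then θ = mean/k = 26.9/1.16 = 23.2.

k ≈ 1.16, θ ≈ 23.2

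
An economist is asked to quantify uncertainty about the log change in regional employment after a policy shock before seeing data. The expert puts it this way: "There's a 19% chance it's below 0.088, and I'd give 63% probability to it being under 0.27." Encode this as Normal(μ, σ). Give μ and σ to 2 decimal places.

The p-quantile of Normal(μ,σ) is μ + z_p·σ, with z_{0.19} = -0.8779 and z_{0.63} = 0.3319.
Eliminate σ: μ = (z₂·x₁ − z₁·x₂)/(z₂ − z₁) = (0.3319·0.088 − (-0.8779)·0.27)/1.21 = 0.22.
Then σ = (x₂ − x₁)/(z₂ − z₁) = (0.27 − 0.088)/1.21 = 0.15.

μ = 0.22, σ = 0.15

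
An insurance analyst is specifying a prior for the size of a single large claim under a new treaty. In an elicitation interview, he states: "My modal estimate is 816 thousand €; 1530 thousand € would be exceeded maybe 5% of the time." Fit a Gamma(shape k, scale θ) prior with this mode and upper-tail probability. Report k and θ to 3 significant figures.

Gamma(k,θ) with k>1 has mode (k−1)θ, so θ = 816/(k−1).
Need P(X < 1530) = 0.95 with θ tied to k this way. Start at k = 2, θ = 816: P(X<1530) ≈ 0.559.
Too low — raise k to concentrate. Iterating converges to k ≈ 8.04.
Then θ = 816/(8.04−1) ≈ 116.

k ≈ 8.04, θ ≈ 116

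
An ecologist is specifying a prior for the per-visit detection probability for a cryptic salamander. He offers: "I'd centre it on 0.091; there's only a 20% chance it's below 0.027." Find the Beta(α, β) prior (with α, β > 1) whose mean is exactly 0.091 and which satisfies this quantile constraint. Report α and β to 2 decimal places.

α ≈ 1.21, β ≈ 12.09

With mean 0.091 fixed, write α = 0.091s, β = 0.909s where s = α+β.
Need P(θ < 0.027) = 0.2 under Beta(0.091s, 0.909s). Normal approximation: (q−m)/√(m(1−m)/s) ≈ z_{0.2} = -0.842, so s ≈ 0.091·0.909·(-0.842)²/(0.027−0.091)² = 14.3.
At s = 14.3: P(θ<0.027) ≈ 0.186. Adjusting to match 0.2 gives s ≈ 13.30.
So α = 0.091·13.30 ≈ 1.21, β = 0.909·13.30 ≈ 12.09.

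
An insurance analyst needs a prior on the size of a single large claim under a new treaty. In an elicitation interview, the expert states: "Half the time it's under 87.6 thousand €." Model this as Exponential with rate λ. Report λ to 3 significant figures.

λ ≈ 0.00791

Exponential median = ln 2 / λ, so λ = ln 2 / 87.6 = 0.00791.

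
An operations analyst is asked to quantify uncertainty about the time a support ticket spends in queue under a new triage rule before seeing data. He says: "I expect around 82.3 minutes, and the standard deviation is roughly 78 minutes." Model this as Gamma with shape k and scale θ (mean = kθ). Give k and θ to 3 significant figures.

k ≈ 1.11, θ ≈ 73.9

For Gamma(k, scale θ): mean = kθ, variance = kθ², so CV = 1/√k.
CV = SD/mean = 78/82.3 = 0.9478, hence k = 1/CV² = 1.11.
Then θ = mean/k = 82.3/1.11 = 73.9.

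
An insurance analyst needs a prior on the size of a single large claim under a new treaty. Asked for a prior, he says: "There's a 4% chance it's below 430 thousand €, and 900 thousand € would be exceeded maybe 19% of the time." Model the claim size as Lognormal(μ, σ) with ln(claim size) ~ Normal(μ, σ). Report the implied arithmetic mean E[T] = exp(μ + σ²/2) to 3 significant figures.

If T ~ Lognormal(μ,σ) then ln T ~ Normal(μ,σ), so the p-quantile of ln T is μ + z_p·σ.
ln(430) = 6.064 and ln(900) = 6.802; z_{0.04} = -1.751, z_{0.81} = 0.8779.
σ = (6.802 − 6.064)/(0.8779 − (-1.751)) = 0.281.
μ = 6.064 − (-1.751)·0.281 = 6.556.
E[T] = exp(μ + σ²/2) = exp(6.556 + 0.0395) = 732 thousand €.

E[T] ≈ 732 thousand €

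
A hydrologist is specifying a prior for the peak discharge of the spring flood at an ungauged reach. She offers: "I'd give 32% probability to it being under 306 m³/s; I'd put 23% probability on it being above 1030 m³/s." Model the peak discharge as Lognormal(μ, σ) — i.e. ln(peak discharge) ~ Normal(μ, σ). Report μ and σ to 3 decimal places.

μ ≈ 6.194, σ ≈ 1.006

If T ~ Lognormal(μ,σ) then ln T ~ Normal(μ,σ), so the p-quantile of ln T is μ + z_p·σ.
ln(306) = 5.724 and ln(1030) = 6.937; z_{0.32} = -0.4677, z_{0.77} = 0.7388.
σ = (6.937 − 5.724)/(0.7388 − (-0.4677)) = 1.006.
μ = 5.724 − (-0.4677)·1.006 = 6.194.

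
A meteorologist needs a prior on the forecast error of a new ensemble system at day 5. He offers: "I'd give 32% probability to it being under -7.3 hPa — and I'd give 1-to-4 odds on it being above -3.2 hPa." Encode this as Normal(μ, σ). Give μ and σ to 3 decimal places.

For Normal(μ,σ), the p-quantile is μ + z_p·σ. Here z_{0.32} = -0.4677, z_{0.8} = 0.8416.
So -7.3 = μ − 0.4677σ and -3.2 = μ + 0.8416σ.
Subtracting: σ = (-3.2 − -7.3)/(0.8416 − (-0.4677)) = 3.131.
Then μ = -7.3 − (-0.4677)·3.131 = -5.835.

μ = -5.835, σ = 3.131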